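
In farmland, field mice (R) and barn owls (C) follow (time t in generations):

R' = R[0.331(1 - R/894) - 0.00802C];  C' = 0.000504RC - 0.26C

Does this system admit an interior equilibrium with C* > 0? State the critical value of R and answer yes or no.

The predator equation gives dC/dt > 0 only when R > 0.26/0.000504 = 516.
Without the predator, R → K = 894. Since 894 > 516, the predator can invade and persist.

Threshold R = 516; K > 516, so yes, the predator persists.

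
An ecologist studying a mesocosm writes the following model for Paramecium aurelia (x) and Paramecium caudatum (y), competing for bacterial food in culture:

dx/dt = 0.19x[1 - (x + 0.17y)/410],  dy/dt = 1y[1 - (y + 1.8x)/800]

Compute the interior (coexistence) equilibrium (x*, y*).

Setting both brackets to zero gives the nullclines x + 0.17y = 410 and 1.8x + y = 800.
Substituting y = 800 - 1.8x into the first: x(1 - 0.17·1.8) = 410 - 0.17·800.
So x* = 274/0.694 = 395, and then y* = 800 - 1.8·395 = 89.3.

x* ≈ 395, y* ≈ 89.3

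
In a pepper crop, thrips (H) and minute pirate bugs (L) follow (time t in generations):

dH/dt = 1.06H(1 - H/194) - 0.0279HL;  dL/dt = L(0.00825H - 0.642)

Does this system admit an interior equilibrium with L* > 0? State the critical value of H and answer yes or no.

Threshold H = 77.8; K > 77.8, so yes, the predator persists.

The predator equation gives dL/dt > 0 only when H > 0.642/0.00825 = 77.8.
Without the predator, H → K = 194. Since 194 > 77.8, the predator can invade and persist.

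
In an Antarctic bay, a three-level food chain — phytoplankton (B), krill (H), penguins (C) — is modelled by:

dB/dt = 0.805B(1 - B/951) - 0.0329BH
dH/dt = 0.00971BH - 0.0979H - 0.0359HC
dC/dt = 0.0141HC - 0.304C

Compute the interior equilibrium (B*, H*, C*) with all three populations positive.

B* ≈ 113, H* ≈ 21.6, C* ≈ 27.8

From dC/dt = 0: 0.0141H* = 0.304, so H* = 21.6.
From dB/dt = 0: 0.805(1 - B*/951) = 0.0329·21.6, giving B* = 951·(1 - 0.881) = 113.
From dH/dt = 0: 0.00971·113 - 0.0979 = 0.0359C*, so C* = 0.999/0.0359 = 27.8.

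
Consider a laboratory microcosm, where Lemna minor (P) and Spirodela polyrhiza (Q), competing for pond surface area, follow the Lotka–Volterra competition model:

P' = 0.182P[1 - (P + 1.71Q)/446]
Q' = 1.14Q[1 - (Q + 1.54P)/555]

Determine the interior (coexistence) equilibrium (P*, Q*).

Setting both brackets to zero gives the nullclines P + 1.71Q = 446 and 1.54P + Q = 555.
Substituting Q = 555 - 1.54P into the first: P(1 - 1.71·1.54) = 446 - 1.71·555.
So P* = -503/-1.63 = 308, and then Q* = 555 - 1.54·308 = 80.7.

P* ≈ 308, Q* ≈ 80.7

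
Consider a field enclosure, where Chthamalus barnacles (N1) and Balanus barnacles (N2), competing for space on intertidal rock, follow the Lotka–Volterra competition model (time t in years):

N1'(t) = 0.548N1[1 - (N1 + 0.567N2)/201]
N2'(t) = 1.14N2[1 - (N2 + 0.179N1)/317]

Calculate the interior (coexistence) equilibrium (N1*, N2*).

Setting both brackets to zero gives the nullclines N1 + 0.567N2 = 201 and 0.179N1 + N2 = 317.
Substituting N2 = 317 - 0.179N1 into the first: N1(1 - 0.567·0.179) = 201 - 0.567·317.
So N1* = 21.3/0.899 = 23.7, and then N2* = 317 - 0.179·23.7 = 313.

N1* ≈ 23.7, N2* ≈ 313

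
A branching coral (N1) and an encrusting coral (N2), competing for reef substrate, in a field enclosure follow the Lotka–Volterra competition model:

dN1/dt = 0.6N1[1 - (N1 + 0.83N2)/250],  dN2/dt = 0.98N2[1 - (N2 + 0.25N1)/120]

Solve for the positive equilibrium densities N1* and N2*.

N1* ≈ 190, N2* ≈ 72.6

Setting both brackets to zero gives the nullclines N1 + 0.83N2 = 250 and 0.25N1 + N2 = 120.
Substituting N2 = 120 - 0.25N1 into the first: N1(1 - 0.83·0.25) = 250 - 0.83·120.
So N1* = 150/0.792 = 190, and then N2* = 120 - 0.25·190 = 72.6.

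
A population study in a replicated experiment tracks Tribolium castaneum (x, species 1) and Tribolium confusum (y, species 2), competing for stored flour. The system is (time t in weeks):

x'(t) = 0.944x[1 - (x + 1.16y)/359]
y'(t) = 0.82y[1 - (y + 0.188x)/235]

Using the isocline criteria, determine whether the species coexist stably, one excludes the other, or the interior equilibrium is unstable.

Compare the nullcline intercepts: K1/α12 = 359/1.16 = 309 > K2 = 235; K2/α21 = 235/0.188 = 1250 > K1 = 359.
Since both inequalities hold, each species can invade when rare, so the interior equilibrium is stable.

stable coexistence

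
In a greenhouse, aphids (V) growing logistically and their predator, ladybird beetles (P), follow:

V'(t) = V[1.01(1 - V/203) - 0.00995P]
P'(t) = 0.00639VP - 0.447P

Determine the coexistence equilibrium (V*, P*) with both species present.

V* ≈ 70, P* ≈ 66.5

From dP/dt = 0 with P > 0: 0.00639V* = 0.447, so V* = 70.
Substitute into dV/dt = 0: 1.01(1 - 70/203) = 0.00995P*.
The bracket is 0.655, giving P* = 0.662/0.00995 = 66.5.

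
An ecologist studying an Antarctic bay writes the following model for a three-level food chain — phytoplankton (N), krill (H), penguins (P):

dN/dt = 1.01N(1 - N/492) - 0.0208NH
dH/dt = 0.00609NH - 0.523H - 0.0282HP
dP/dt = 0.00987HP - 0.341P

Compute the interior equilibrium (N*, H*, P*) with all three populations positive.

N* ≈ 142, H* ≈ 34.5, P* ≈ 12.1

From dP/dt = 0: 0.00987H* = 0.341, so H* = 34.5.
From dN/dt = 0: 1.01(1 - N*/492) = 0.0208·34.5, giving N* = 492·(1 - 0.712) = 142.
From dH/dt = 0: 0.00609·142 - 0.523 = 0.0282P*, so P* = 0.341/0.0282 = 12.1.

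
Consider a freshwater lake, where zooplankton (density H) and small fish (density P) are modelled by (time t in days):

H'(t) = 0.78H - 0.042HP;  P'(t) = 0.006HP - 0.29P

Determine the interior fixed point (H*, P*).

H* ≈ 48.3, P* ≈ 18.6

Set dP/dt = 0 with P > 0: 0.006H - 0.29 = 0, so H* = 0.29/0.006 = 48.3.
Set dH/dt = 0 with H > 0: 0.78 - 0.042P = 0, so P* = 0.78/0.042 = 18.6.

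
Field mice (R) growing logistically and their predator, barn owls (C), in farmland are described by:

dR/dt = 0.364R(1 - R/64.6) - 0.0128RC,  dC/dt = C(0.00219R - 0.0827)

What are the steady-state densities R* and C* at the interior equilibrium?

R* ≈ 37.8, C* ≈ 11.8

From dC/dt = 0 with C > 0: 0.00219R* = 0.0827, so R* = 37.8.
Substitute into dR/dt = 0: 0.364(1 - 37.8/64.6) = 0.0128C*.
The bracket is 0.415, giving C* = 0.151/0.0128 = 11.8.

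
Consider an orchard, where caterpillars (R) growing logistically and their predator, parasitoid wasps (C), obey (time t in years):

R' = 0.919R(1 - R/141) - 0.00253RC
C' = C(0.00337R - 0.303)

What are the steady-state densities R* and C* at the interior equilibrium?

R* ≈ 89.9, C* ≈ 132

From dC/dt = 0 with C > 0: 0.00337R* = 0.303, so R* = 89.9.
Substitute into dR/dt = 0: 0.919(1 - 89.9/141) = 0.00253C*.
The bracket is 0.362, giving C* = 0.333/0.00253 = 132.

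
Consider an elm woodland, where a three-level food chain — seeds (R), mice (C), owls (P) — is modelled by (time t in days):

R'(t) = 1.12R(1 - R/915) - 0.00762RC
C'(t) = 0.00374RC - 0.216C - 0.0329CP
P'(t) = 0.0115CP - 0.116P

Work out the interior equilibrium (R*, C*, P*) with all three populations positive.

R* ≈ 852, C* ≈ 10.1, P* ≈ 90.3

From dP/dt = 0: 0.0115C* = 0.116, so C* = 10.1.
From dR/dt = 0: 1.12(1 - R*/915) = 0.00762·10.1, giving R* = 915·(1 - 0.0686) = 852.
From dC/dt = 0: 0.00374·852 - 0.216 = 0.0329P*, so P* = 2.97/0.0329 = 90.3.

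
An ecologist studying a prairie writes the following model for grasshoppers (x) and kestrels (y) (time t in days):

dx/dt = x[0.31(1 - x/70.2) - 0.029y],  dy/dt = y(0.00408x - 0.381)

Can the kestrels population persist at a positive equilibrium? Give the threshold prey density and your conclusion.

The predator equation gives dy/dt > 0 only when x > 0.381/0.00408 = 93.4.
Without the predator, x → K = 70.2. Since 70.2 < 93.4, the predator cannot invade.

Threshold x = 93.4; K < 93.4, so no, the predator goes extinct.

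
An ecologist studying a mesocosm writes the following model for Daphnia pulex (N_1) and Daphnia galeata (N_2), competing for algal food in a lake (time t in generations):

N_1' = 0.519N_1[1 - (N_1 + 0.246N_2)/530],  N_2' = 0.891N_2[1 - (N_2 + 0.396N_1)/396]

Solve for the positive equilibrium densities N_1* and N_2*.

Setting both brackets to zero gives the nullclines N_1 + 0.246N_2 = 530 and 0.396N_1 + N_2 = 396.
Substituting N_2 = 396 - 0.396N_1 into the first: N_1(1 - 0.246·0.396) = 530 - 0.246·396.
So N_1* = 433/0.903 = 479, and then N_2* = 396 - 0.396·479 = 206.

N_1* ≈ 479, N_2* ≈ 206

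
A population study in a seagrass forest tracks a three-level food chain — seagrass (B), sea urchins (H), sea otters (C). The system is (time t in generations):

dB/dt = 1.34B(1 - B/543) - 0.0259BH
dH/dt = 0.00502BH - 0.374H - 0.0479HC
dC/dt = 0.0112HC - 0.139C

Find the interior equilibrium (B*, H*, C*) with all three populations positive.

B* ≈ 413, H* ≈ 12.4, C* ≈ 35.4

From dC/dt = 0: 0.0112H* = 0.139, so H* = 12.4.
From dB/dt = 0: 1.34(1 - B*/543) = 0.0259·12.4, giving B* = 543·(1 - 0.24) = 413.
From dH/dt = 0: 0.00502·413 - 0.374 = 0.0479C*, so C* = 1.7/0.0479 = 35.4.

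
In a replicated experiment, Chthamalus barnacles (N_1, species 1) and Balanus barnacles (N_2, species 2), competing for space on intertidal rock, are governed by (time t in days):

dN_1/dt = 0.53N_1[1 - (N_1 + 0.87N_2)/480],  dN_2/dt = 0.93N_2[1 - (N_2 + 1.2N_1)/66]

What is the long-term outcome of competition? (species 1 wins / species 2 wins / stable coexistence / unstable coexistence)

species 1 excludes species 2

Compare the nullcline intercepts: K1/α12 = 480/0.87 = 552 > K2 = 66; K2/α21 = 66/1.2 = 55 < K1 = 480.
Since the inequalities point opposite ways, species 1 can invade but species 2 cannot.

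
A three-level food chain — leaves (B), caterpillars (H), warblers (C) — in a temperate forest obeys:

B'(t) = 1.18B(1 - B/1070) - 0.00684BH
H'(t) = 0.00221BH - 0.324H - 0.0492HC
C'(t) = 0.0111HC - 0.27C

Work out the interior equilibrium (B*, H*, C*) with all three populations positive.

From dC/dt = 0: 0.0111H* = 0.27, so H* = 24.3.
From dB/dt = 0: 1.18(1 - B*/1070) = 0.00684·24.3, giving B* = 1070·(1 - 0.141) = 919.
From dH/dt = 0: 0.00221·919 - 0.324 = 0.0492C*, so C* = 1.71/0.0492 = 34.7.

B* ≈ 919, H* ≈ 24.3, C* ≈ 34.7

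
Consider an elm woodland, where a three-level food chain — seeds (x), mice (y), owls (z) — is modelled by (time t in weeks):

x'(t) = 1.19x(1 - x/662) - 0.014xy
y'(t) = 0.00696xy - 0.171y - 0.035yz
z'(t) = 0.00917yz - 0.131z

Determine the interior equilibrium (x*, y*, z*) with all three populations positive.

From dz/dt = 0: 0.00917y* = 0.131, so y* = 14.3.
From dx/dt = 0: 1.19(1 - x*/662) = 0.014·14.3, giving x* = 662·(1 - 0.168) = 551.
From dy/dt = 0: 0.00696·551 - 0.171 = 0.035z*, so z* = 3.66/0.035 = 105.

x* ≈ 551, y* ≈ 14.3, z* ≈ 105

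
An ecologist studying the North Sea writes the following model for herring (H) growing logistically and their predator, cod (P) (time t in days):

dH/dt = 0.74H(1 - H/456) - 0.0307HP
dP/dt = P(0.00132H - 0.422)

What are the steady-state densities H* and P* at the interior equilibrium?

H* ≈ 320, P* ≈ 7.21

From dP/dt = 0 with P > 0: 0.00132H* = 0.422, so H* = 320.
Substitute into dH/dt = 0: 0.74(1 - 320/456) = 0.0307P*.
The bracket is 0.299, giving P* = 0.221/0.0307 = 7.21.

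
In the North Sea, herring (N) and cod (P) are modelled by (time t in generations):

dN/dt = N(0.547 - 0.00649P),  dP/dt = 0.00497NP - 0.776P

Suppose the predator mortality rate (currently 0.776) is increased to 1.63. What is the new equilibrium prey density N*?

N* ≈ 328

At the interior fixed point, setting dP/dt = 0 with P > 0 fixes N* = (predator death rate)/(NP coefficient) — independent of the other coefficients.
With the change, N* = 1.63/0.00497 = 328; it rises from 156.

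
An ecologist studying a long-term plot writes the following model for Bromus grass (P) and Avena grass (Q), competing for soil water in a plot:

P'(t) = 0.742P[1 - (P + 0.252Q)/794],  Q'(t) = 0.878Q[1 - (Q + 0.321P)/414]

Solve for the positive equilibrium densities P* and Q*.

Setting both brackets to zero gives the nullclines P + 0.252Q = 794 and 0.321P + Q = 414.
Substituting Q = 414 - 0.321P into the first: P(1 - 0.252·0.321) = 794 - 0.252·414.
So P* = 690/0.919 = 750, and then Q* = 414 - 0.321·750 = 173.

P* ≈ 750, Q* ≈ 173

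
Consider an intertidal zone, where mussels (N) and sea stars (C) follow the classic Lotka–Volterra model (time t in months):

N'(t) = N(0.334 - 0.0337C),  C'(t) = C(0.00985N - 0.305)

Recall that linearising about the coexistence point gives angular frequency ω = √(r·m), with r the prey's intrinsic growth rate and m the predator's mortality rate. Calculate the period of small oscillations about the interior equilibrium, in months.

Here r = 0.334 and m = 0.305, so r·m = 0.102.
ω = √0.102 = 0.319 per month, hence T = 2π/ω ≈ 19.7 months.

T ≈ 19.7 months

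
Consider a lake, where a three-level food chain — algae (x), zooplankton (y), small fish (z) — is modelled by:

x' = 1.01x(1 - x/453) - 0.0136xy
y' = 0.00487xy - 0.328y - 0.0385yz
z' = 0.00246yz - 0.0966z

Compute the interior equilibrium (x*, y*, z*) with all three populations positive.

x* ≈ 213, y* ≈ 39.3, z* ≈ 18.5

From dz/dt = 0: 0.00246y* = 0.0966, so y* = 39.3.
From dx/dt = 0: 1.01(1 - x*/453) = 0.0136·39.3, giving x* = 453·(1 - 0.529) = 213.
From dy/dt = 0: 0.00487·213 - 0.328 = 0.0385z*, so z* = 0.712/0.0385 = 18.5.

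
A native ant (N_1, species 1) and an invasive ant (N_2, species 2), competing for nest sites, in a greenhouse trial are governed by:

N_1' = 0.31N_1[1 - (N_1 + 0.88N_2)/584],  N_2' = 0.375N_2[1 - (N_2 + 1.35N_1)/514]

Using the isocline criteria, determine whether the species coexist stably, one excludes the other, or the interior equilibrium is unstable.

Compare the nullcline intercepts: K1/α12 = 584/0.88 = 664 > K2 = 514; K2/α21 = 514/1.35 = 381 < K1 = 584.
Since the inequalities point opposite ways, species 1 can invade but species 2 cannot.

species 1 excludes species 2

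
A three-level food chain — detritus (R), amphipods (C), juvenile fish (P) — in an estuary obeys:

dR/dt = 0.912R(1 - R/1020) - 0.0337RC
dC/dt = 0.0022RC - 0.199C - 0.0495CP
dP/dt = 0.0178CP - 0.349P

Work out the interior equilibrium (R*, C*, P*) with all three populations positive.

From dP/dt = 0: 0.0178C* = 0.349, so C* = 19.6.
From dR/dt = 0: 0.912(1 - R*/1020) = 0.0337·19.6, giving R* = 1020·(1 - 0.725) = 281.
From dC/dt = 0: 0.0022·281 - 0.199 = 0.0495P*, so P* = 0.419/0.0495 = 8.47.

R* ≈ 281, C* ≈ 19.6, P* ≈ 8.47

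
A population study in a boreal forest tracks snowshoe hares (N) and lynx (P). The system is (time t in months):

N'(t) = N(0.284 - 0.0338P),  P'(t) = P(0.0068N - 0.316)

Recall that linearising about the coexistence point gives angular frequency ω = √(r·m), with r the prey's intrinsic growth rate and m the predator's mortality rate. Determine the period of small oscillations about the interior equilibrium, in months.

T ≈ 21 months

Here r = 0.284 and m = 0.316, so r·m = 0.0897.
ω = √0.0897 = 0.3 per month, hence T = 2π/ω ≈ 21 months.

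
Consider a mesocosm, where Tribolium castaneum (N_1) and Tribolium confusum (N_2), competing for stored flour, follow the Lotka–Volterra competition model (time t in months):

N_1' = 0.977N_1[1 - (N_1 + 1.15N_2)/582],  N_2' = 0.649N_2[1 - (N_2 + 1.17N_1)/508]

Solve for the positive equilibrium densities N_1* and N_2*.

Setting both brackets to zero gives the nullclines N_1 + 1.15N_2 = 582 and 1.17N_1 + N_2 = 508.
Substituting N_2 = 508 - 1.17N_1 into the first: N_1(1 - 1.15·1.17) = 582 - 1.15·508.
So N_1* = -2.2/-0.345 = 6.37, and then N_2* = 508 - 1.17·6.37 = 501.

N_1* ≈ 6.37, N_2* ≈ 501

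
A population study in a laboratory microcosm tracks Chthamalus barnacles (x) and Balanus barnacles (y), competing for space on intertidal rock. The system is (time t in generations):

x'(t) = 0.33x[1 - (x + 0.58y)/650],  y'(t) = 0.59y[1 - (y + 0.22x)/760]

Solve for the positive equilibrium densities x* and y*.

Setting both brackets to zero gives the nullclines x + 0.58y = 650 and 0.22x + y = 760.
Substituting y = 760 - 0.22x into the first: x(1 - 0.58·0.22) = 650 - 0.58·760.
So x* = 209/0.872 = 240, and then y* = 760 - 0.22·240 = 707.

x* ≈ 240, y* ≈ 707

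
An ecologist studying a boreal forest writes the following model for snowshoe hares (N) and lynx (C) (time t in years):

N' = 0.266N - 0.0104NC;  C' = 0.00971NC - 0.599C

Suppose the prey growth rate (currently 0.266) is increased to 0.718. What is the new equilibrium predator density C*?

At the interior fixed point, setting dN/dt = 0 with N > 0 fixes C* = (prey growth rate)/(NC coefficient) — independent of the other coefficients.
With the change, C* = 0.718/0.0104 = 69; it rises from 25.6.

C* ≈ 69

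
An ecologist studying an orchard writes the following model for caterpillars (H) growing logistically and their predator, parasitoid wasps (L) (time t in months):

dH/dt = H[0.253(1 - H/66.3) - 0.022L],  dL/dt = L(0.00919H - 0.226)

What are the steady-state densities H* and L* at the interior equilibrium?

From dL/dt = 0 with L > 0: 0.00919H* = 0.226, so H* = 24.6.
Substitute into dH/dt = 0: 0.253(1 - 24.6/66.3) = 0.022L*.
The bracket is 0.629, giving L* = 0.159/0.022 = 7.23.

H* ≈ 24.6, L* ≈ 7.23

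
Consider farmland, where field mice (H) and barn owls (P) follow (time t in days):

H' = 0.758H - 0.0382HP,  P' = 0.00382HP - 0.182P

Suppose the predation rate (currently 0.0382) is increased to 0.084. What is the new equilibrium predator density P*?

P* ≈ 9.02

At the interior fixed point, setting dH/dt = 0 with H > 0 fixes P* = (prey growth rate)/(HP coefficient) — independent of the other coefficients.
With the change, P* = 0.758/0.084 = 9.02; it falls from 19.8.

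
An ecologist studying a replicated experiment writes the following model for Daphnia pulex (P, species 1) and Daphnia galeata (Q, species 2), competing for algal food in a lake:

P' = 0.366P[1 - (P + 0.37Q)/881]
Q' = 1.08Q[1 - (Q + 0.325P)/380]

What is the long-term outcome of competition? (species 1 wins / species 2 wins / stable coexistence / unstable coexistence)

Compare the nullcline intercepts: K1/α12 = 881/0.37 = 2380 > K2 = 380; K2/α21 = 380/0.325 = 1170 > K1 = 881.
Since both inequalities hold, each species can invade when rare, so the interior equilibrium is stable.

stable coexistence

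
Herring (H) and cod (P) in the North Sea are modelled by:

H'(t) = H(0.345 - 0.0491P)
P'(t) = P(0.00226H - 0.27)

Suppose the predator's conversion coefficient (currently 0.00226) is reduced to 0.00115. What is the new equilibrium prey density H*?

At the interior fixed point, setting dP/dt = 0 with P > 0 fixes H* = (predator death rate)/(HP coefficient) — independent of the other coefficients.
With the change, H* = 0.27/0.00115 = 235; it rises from 119.

H* ≈ 235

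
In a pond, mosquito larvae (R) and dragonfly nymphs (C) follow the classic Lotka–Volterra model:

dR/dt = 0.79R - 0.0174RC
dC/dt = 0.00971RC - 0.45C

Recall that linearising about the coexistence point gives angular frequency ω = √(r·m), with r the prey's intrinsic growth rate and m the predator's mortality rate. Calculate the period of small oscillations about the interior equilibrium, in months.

T ≈ 10.5 months

Here r = 0.79 and m = 0.45, so r·m = 0.356.
ω = √0.356 = 0.596 per month, hence T = 2π/ω ≈ 10.5 months.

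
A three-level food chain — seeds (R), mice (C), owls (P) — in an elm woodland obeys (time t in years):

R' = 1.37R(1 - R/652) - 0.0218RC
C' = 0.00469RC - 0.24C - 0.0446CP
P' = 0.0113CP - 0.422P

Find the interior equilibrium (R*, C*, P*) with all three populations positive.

From dP/dt = 0: 0.0113C* = 0.422, so C* = 37.3.
From dR/dt = 0: 1.37(1 - R*/652) = 0.0218·37.3, giving R* = 652·(1 - 0.594) = 265.
From dC/dt = 0: 0.00469·265 - 0.24 = 0.0446P*, so P* = 1/0.0446 = 22.4.

R* ≈ 265, C* ≈ 37.3, P* ≈ 22.4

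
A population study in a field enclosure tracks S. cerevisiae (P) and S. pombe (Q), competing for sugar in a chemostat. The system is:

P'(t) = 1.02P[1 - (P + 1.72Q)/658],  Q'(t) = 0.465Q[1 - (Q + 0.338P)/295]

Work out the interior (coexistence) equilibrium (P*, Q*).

P* ≈ 360, Q* ≈ 173

Setting both brackets to zero gives the nullclines P + 1.72Q = 658 and 0.338P + Q = 295.
Substituting Q = 295 - 0.338P into the first: P(1 - 1.72·0.338) = 658 - 1.72·295.
So P* = 151/0.419 = 360, and then Q* = 295 - 0.338·360 = 173.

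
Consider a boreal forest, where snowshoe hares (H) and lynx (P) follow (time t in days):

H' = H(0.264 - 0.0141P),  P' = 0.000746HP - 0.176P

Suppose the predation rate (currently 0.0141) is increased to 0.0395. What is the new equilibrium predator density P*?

At the interior fixed point, setting dH/dt = 0 with H > 0 fixes P* = (prey growth rate)/(HP coefficient) — independent of the other coefficients.
With the change, P* = 0.264/0.0395 = 6.68; it falls from 18.7.

P* ≈ 6.68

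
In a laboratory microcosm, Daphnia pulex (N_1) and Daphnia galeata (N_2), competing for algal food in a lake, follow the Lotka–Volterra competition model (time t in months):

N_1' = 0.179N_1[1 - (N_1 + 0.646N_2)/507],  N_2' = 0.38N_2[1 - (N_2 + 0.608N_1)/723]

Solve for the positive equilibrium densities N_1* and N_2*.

N_1* ≈ 65.8, N_2* ≈ 683

Setting both brackets to zero gives the nullclines N_1 + 0.646N_2 = 507 and 0.608N_1 + N_2 = 723.
Substituting N_2 = 723 - 0.608N_1 into the first: N_1(1 - 0.646·0.608) = 507 - 0.646·723.
So N_1* = 39.9/0.607 = 65.8, and then N_2* = 723 - 0.608·65.8 = 683.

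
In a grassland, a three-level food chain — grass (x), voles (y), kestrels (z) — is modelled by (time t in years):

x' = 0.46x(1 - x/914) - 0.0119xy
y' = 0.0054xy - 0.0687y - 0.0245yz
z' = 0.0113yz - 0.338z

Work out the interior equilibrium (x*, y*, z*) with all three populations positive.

From dz/dt = 0: 0.0113y* = 0.338, so y* = 29.9.
From dx/dt = 0: 0.46(1 - x*/914) = 0.0119·29.9, giving x* = 914·(1 - 0.774) = 207.
From dy/dt = 0: 0.0054·207 - 0.0687 = 0.0245z*, so z* = 1.05/0.0245 = 42.8.

x* ≈ 207, y* ≈ 29.9, z* ≈ 42.8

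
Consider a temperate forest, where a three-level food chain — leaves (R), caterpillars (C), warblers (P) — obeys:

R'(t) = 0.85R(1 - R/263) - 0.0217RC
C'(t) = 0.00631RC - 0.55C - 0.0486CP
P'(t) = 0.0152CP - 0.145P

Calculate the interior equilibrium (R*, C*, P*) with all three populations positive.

R* ≈ 199, C* ≈ 9.54, P* ≈ 14.5

From dP/dt = 0: 0.0152C* = 0.145, so C* = 9.54.
From dR/dt = 0: 0.85(1 - R*/263) = 0.0217·9.54, giving R* = 263·(1 - 0.244) = 199.
From dC/dt = 0: 0.00631·199 - 0.55 = 0.0486P*, so P* = 0.705/0.0486 = 14.5.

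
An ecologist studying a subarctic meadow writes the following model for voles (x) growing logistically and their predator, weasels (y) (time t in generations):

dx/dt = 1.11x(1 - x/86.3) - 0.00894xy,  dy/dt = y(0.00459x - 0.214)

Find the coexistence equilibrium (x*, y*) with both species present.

From dy/dt = 0 with y > 0: 0.00459x* = 0.214, so x* = 46.6.
Substitute into dx/dt = 0: 1.11(1 - 46.6/86.3) = 0.00894y*.
The bracket is 0.46, giving y* = 0.51/0.00894 = 57.1.

x* ≈ 46.6, y* ≈ 57.1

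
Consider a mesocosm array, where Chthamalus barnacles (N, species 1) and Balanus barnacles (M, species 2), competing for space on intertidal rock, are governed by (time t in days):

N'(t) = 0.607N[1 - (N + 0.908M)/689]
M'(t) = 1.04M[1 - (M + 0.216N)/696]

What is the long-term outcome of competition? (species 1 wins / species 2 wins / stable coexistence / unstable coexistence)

Compare the nullcline intercepts: K1/α12 = 689/0.908 = 759 > K2 = 696; K2/α21 = 696/0.216 = 3220 > K1 = 689.
Since both inequalities hold, each species can invade when rare, so the interior equilibrium is stable.

stable coexistence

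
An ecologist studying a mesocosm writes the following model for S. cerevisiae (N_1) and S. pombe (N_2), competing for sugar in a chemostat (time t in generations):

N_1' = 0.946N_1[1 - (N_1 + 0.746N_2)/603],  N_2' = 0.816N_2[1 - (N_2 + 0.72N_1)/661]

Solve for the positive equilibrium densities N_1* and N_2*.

Setting both brackets to zero gives the nullclines N_1 + 0.746N_2 = 603 and 0.72N_1 + N_2 = 661.
Substituting N_2 = 661 - 0.72N_1 into the first: N_1(1 - 0.746·0.72) = 603 - 0.746·661.
So N_1* = 110/0.463 = 237, and then N_2* = 661 - 0.72·237 = 490.

N_1* ≈ 237, N_2* ≈ 490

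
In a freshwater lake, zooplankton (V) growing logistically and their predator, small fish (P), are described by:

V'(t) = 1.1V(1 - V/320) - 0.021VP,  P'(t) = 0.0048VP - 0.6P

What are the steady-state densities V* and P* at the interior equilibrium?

V* ≈ 125, P* ≈ 31.9

From dP/dt = 0 with P > 0: 0.0048V* = 0.6, so V* = 125.
Substitute into dV/dt = 0: 1.1(1 - 125/320) = 0.021P*.
The bracket is 0.609, giving P* = 0.67/0.021 = 31.9.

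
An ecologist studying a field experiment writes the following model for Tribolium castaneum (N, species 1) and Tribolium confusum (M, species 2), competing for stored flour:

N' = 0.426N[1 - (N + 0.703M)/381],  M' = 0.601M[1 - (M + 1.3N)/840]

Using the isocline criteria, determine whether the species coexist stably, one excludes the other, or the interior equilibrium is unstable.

species 2 excludes species 1

Compare the nullcline intercepts: K1/α12 = 381/0.703 = 542 < K2 = 840; K2/α21 = 840/1.3 = 646 > K1 = 381.
Since the inequalities point opposite ways, species 2 can invade but species 1 cannot.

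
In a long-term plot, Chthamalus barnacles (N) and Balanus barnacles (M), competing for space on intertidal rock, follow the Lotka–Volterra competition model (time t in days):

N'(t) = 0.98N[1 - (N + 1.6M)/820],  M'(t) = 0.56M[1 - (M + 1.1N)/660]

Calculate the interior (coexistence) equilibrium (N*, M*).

N* ≈ 311, M* ≈ 318

Setting both brackets to zero gives the nullclines N + 1.6M = 820 and 1.1N + M = 660.
Substituting M = 660 - 1.1N into the first: N(1 - 1.6·1.1) = 820 - 1.6·660.
So N* = -236/-0.76 = 311, and then M* = 660 - 1.1·311 = 318.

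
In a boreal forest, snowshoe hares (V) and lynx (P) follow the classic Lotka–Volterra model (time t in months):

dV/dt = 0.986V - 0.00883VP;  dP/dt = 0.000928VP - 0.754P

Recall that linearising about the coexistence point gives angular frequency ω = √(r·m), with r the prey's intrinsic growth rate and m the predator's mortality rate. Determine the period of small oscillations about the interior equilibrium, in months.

T ≈ 7.29 months

Here r = 0.986 and m = 0.754, so r·m = 0.743.
ω = √0.743 = 0.862 per month, hence T = 2π/ω ≈ 7.29 months.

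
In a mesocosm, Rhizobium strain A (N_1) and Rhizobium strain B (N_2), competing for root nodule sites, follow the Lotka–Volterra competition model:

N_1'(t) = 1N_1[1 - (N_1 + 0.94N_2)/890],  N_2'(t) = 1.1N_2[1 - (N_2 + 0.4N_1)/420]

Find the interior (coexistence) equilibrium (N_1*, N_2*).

Setting both brackets to zero gives the nullclines N_1 + 0.94N_2 = 890 and 0.4N_1 + N_2 = 420.
Substituting N_2 = 420 - 0.4N_1 into the first: N_1(1 - 0.94·0.4) = 890 - 0.94·420.
So N_1* = 495/0.624 = 794, and then N_2* = 420 - 0.4·794 = 103.

N_1* ≈ 794, N_2* ≈ 103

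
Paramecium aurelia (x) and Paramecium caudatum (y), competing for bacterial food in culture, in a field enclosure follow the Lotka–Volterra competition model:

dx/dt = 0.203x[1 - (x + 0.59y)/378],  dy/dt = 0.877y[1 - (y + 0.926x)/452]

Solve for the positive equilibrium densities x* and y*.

Setting both brackets to zero gives the nullclines x + 0.59y = 378 and 0.926x + y = 452.
Substituting y = 452 - 0.926x into the first: x(1 - 0.59·0.926) = 378 - 0.59·452.
So x* = 111/0.454 = 245, and then y* = 452 - 0.926·245 = 225.

x* ≈ 245, y* ≈ 225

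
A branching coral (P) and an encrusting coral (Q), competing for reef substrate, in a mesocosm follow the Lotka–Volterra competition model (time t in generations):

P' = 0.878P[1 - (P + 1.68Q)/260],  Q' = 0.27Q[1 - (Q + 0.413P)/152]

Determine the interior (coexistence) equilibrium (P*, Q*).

Setting both brackets to zero gives the nullclines P + 1.68Q = 260 and 0.413P + Q = 152.
Substituting Q = 152 - 0.413P into the first: P(1 - 1.68·0.413) = 260 - 1.68·152.
So P* = 4.64/0.306 = 15.2, and then Q* = 152 - 0.413·15.2 = 146.

P* ≈ 15.2, Q* ≈ 146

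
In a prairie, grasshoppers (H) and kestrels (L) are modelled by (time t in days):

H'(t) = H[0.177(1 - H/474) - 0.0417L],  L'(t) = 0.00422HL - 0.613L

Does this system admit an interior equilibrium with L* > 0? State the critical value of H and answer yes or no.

The predator equation gives dL/dt > 0 only when H > 0.613/0.00422 = 145.
Without the predator, H → K = 474. Since 474 > 145, the predator can invade and persist.

Threshold H = 145; K > 145, so yes, the predator persists.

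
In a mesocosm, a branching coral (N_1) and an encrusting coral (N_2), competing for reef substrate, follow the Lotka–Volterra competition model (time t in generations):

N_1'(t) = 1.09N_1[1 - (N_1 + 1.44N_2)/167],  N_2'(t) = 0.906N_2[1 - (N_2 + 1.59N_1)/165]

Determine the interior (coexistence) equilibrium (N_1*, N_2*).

Setting both brackets to zero gives the nullclines N_1 + 1.44N_2 = 167 and 1.59N_1 + N_2 = 165.
Substituting N_2 = 165 - 1.59N_1 into the first: N_1(1 - 1.44·1.59) = 167 - 1.44·165.
So N_1* = -70.6/-1.29 = 54.7, and then N_2* = 165 - 1.59·54.7 = 78.

N_1* ≈ 54.7, N_2* ≈ 78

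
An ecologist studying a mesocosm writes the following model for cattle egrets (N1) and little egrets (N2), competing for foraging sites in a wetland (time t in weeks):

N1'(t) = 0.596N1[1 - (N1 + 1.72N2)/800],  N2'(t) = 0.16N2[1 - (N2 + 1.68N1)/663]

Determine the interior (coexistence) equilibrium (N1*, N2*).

N1* ≈ 180, N2* ≈ 360

Setting both brackets to zero gives the nullclines N1 + 1.72N2 = 800 and 1.68N1 + N2 = 663.
Substituting N2 = 663 - 1.68N1 into the first: N1(1 - 1.72·1.68) = 800 - 1.72·663.
So N1* = -340/-1.89 = 180, and then N2* = 663 - 1.68·180 = 360.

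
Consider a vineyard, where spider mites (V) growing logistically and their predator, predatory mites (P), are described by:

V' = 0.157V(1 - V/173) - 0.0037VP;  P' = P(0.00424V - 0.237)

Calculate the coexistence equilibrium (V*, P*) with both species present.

V* ≈ 55.9, P* ≈ 28.7

From dP/dt = 0 with P > 0: 0.00424V* = 0.237, so V* = 55.9.
Substitute into dV/dt = 0: 0.157(1 - 55.9/173) = 0.0037P*.
The bracket is 0.677, giving P* = 0.106/0.0037 = 28.7.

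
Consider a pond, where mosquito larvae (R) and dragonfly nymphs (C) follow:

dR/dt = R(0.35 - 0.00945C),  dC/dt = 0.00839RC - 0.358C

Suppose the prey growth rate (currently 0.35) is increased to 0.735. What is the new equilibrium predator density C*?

At the interior fixed point, setting dR/dt = 0 with R > 0 fixes C* = (prey growth rate)/(RC coefficient) — independent of the other coefficients.
With the change, C* = 0.735/0.00945 = 77.8; it rises from 37.

C* ≈ 77.8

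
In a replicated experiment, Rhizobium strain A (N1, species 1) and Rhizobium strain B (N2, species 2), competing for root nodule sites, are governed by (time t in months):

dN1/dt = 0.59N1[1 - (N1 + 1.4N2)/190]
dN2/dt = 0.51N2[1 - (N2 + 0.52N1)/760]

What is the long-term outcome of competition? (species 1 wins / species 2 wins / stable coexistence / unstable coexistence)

species 2 excludes species 1

Compare the nullcline intercepts: K1/α12 = 190/1.4 = 136 < K2 = 760; K2/α21 = 760/0.52 = 1460 > K1 = 190.
Since the inequalities point opposite ways, species 2 can invade but species 1 cannot.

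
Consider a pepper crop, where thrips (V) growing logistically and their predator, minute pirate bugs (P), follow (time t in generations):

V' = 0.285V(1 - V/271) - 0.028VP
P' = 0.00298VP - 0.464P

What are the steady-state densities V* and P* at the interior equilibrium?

V* ≈ 156, P* ≈ 4.33

From dP/dt = 0 with P > 0: 0.00298V* = 0.464, so V* = 156.
Substitute into dV/dt = 0: 0.285(1 - 156/271) = 0.028P*.
The bracket is 0.425, giving P* = 0.121/0.028 = 4.33.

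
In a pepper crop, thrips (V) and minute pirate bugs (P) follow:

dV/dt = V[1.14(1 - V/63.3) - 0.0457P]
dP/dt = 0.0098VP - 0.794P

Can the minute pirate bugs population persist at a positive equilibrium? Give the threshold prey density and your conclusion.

Threshold V = 81; K < 81, so no, the predator goes extinct.

The predator equation gives dP/dt > 0 only when V > 0.794/0.0098 = 81.
Without the predator, V → K = 63.3. Since 63.3 < 81, the predator cannot invade.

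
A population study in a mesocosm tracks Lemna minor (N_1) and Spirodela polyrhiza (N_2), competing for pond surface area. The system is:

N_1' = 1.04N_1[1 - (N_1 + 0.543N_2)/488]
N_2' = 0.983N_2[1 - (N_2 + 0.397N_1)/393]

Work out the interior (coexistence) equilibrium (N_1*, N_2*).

N_1* ≈ 350, N_2* ≈ 254

Setting both brackets to zero gives the nullclines N_1 + 0.543N_2 = 488 and 0.397N_1 + N_2 = 393.
Substituting N_2 = 393 - 0.397N_1 into the first: N_1(1 - 0.543·0.397) = 488 - 0.543·393.
So N_1* = 275/0.784 = 350, and then N_2* = 393 - 0.397·350 = 254.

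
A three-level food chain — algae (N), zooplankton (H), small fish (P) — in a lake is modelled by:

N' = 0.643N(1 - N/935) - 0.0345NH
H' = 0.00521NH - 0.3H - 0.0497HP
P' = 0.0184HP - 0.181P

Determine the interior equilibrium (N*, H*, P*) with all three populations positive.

N* ≈ 442, H* ≈ 9.84, P* ≈ 40.2

From dP/dt = 0: 0.0184H* = 0.181, so H* = 9.84.
From dN/dt = 0: 0.643(1 - N*/935) = 0.0345·9.84, giving N* = 935·(1 - 0.528) = 442.
From dH/dt = 0: 0.00521·442 - 0.3 = 0.0497P*, so P* = 2/0.0497 = 40.2.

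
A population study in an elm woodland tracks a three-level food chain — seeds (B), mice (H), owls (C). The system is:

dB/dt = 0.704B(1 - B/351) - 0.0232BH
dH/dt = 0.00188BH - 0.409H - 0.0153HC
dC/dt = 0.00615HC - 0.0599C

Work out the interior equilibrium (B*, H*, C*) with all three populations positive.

From dC/dt = 0: 0.00615H* = 0.0599, so H* = 9.74.
From dB/dt = 0: 0.704(1 - B*/351) = 0.0232·9.74, giving B* = 351·(1 - 0.321) = 238.
From dH/dt = 0: 0.00188·238 - 0.409 = 0.0153C*, so C* = 0.0391/0.0153 = 2.55.

B* ≈ 238, H* ≈ 9.74, C* ≈ 2.55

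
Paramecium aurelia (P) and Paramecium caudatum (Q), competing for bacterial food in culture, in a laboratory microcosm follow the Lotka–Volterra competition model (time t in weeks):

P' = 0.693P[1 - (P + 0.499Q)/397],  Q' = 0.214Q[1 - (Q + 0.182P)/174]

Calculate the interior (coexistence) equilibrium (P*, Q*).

P* ≈ 341, Q* ≈ 112

Setting both brackets to zero gives the nullclines P + 0.499Q = 397 and 0.182P + Q = 174.
Substituting Q = 174 - 0.182P into the first: P(1 - 0.499·0.182) = 397 - 0.499·174.
So P* = 310/0.909 = 341, and then Q* = 174 - 0.182·341 = 112.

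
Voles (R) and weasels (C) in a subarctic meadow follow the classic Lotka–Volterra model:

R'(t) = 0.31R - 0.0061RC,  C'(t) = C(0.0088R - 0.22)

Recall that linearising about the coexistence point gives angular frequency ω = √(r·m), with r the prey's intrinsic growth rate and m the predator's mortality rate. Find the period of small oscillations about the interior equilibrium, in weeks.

Here r = 0.31 and m = 0.22, so r·m = 0.0682.
ω = √0.0682 = 0.261 per week, hence T = 2π/ω ≈ 24.1 weeks.

T ≈ 24.1 weeks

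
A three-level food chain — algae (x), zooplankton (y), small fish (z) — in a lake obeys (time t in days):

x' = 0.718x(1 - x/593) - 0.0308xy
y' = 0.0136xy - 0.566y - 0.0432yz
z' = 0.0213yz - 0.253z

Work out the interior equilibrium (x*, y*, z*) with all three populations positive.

x* ≈ 291, y* ≈ 11.9, z* ≈ 78.5

From dz/dt = 0: 0.0213y* = 0.253, so y* = 11.9.
From dx/dt = 0: 0.718(1 - x*/593) = 0.0308·11.9, giving x* = 593·(1 - 0.51) = 291.
From dy/dt = 0: 0.0136·291 - 0.566 = 0.0432z*, so z* = 3.39/0.0432 = 78.5.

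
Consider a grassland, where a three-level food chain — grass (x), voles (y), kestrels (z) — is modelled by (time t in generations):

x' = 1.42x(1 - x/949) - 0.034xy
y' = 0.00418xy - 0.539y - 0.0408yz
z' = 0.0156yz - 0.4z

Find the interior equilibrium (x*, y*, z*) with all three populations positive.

x* ≈ 366, y* ≈ 25.6, z* ≈ 24.3

From dz/dt = 0: 0.0156y* = 0.4, so y* = 25.6.
From dx/dt = 0: 1.42(1 - x*/949) = 0.034·25.6, giving x* = 949·(1 - 0.614) = 366.
From dy/dt = 0: 0.00418·366 - 0.539 = 0.0408z*, so z* = 0.992/0.0408 = 24.3.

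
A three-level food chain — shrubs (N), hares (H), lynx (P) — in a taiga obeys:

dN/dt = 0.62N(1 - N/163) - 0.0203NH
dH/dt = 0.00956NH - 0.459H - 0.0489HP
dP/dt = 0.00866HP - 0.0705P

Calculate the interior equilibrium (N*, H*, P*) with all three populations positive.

From dP/dt = 0: 0.00866H* = 0.0705, so H* = 8.14.
From dN/dt = 0: 0.62(1 - N*/163) = 0.0203·8.14, giving N* = 163·(1 - 0.267) = 120.
From dH/dt = 0: 0.00956·120 - 0.459 = 0.0489P*, so P* = 0.684/0.0489 = 14.

N* ≈ 120, H* ≈ 8.14, P* ≈ 14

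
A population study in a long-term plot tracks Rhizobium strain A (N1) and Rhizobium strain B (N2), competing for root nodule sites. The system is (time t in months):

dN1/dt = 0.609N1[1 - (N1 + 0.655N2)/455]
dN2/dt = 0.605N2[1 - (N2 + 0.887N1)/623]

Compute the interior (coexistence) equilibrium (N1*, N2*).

Setting both brackets to zero gives the nullclines N1 + 0.655N2 = 455 and 0.887N1 + N2 = 623.
Substituting N2 = 623 - 0.887N1 into the first: N1(1 - 0.655·0.887) = 455 - 0.655·623.
So N1* = 46.9/0.419 = 112, and then N2* = 623 - 0.887·112 = 524.

N1* ≈ 112, N2* ≈ 524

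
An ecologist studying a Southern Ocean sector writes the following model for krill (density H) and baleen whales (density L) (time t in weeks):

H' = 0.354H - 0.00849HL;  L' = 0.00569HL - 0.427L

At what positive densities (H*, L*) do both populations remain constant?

H* ≈ 75, L* ≈ 41.7

Set dL/dt = 0 with L > 0: 0.00569H - 0.427 = 0, so H* = 0.427/0.00569 = 75.
Set dH/dt = 0 with H > 0: 0.354 - 0.00849L = 0, so L* = 0.354/0.00849 = 41.7.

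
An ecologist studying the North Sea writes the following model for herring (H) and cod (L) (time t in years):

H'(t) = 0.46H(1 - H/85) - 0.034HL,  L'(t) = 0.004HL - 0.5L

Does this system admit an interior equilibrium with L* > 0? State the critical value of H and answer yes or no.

The predator equation gives dL/dt > 0 only when H > 0.5/0.004 = 125.
Without the predator, H → K = 85. Since 85 < 125, the predator cannot invade.

Threshold H = 125; K < 125, so no, the predator goes extinct.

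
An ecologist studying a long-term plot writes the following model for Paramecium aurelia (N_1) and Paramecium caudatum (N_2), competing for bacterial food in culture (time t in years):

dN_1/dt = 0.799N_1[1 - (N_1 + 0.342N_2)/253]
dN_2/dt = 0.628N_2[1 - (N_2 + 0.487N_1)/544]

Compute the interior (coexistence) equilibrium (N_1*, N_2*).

N_1* ≈ 80.3, N_2* ≈ 505

Setting both brackets to zero gives the nullclines N_1 + 0.342N_2 = 253 and 0.487N_1 + N_2 = 544.
Substituting N_2 = 544 - 0.487N_1 into the first: N_1(1 - 0.342·0.487) = 253 - 0.342·544.
So N_1* = 67/0.833 = 80.3, and then N_2* = 544 - 0.487·80.3 = 505.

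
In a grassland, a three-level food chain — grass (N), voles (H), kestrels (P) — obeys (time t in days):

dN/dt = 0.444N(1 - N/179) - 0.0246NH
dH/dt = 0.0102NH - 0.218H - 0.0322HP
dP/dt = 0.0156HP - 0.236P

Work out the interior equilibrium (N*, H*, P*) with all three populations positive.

From dP/dt = 0: 0.0156H* = 0.236, so H* = 15.1.
From dN/dt = 0: 0.444(1 - N*/179) = 0.0246·15.1, giving N* = 179·(1 - 0.838) = 29.
From dH/dt = 0: 0.0102·29 - 0.218 = 0.0322P*, so P* = 0.0774/0.0322 = 2.41.

N* ≈ 29, H* ≈ 15.1, P* ≈ 2.41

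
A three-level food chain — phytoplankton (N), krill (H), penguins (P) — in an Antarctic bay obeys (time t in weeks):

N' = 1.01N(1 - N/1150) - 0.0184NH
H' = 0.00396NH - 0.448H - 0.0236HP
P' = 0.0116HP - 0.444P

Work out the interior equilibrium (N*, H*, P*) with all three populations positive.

N* ≈ 348, H* ≈ 38.3, P* ≈ 39.4

From dP/dt = 0: 0.0116H* = 0.444, so H* = 38.3.
From dN/dt = 0: 1.01(1 - N*/1150) = 0.0184·38.3, giving N* = 1150·(1 - 0.697) = 348.
From dH/dt = 0: 0.00396·348 - 0.448 = 0.0236P*, so P* = 0.93/0.0236 = 39.4.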